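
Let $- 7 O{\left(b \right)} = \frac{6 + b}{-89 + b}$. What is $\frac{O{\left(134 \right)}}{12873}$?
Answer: $- \frac{4}{115857} \approx -3.4525 \cdot 10^{-5}$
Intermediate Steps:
$O{\left(b \right)} = - \frac{6 + b}{7 \left(-89 + b\right)}$ ($O{\left(b \right)} = - \frac{\left(6 + b\right) \frac{1}{-89 + b}}{7} = - \frac{\frac{1}{-89 + b} \left(6 + b\right)}{7} = - \frac{6 + b}{7 \left(-89 + b\right)}$)
$\frac{O{\left(134 \right)}}{12873} = \frac{\frac{1}{7} \frac{1}{-89 + 134} \left(-6 - 134\right)}{12873} = \frac{-6 - 134}{7 \cdot 45} \cdot \frac{1}{12873} = \frac{1}{7} \cdot \frac{1}{45} \left(-140\right) \frac{1}{12873} = \left(- \frac{4}{9}\right) \frac{1}{12873} = - \frac{4}{115857}$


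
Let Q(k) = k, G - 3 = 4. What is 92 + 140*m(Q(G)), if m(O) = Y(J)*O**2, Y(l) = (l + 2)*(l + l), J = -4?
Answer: 109852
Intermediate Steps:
G = 7 (G = 3 + 4 = 7)
Y(l) = 2*l*(2 + l) (Y(l) = (2 + l)*(2*l) = 2*l*(2 + l))
m(O) = 16*O**2 (m(O) = (2*(-4)*(2 - 4))*O**2 = (2*(-4)*(-2))*O**2 = 16*O**2)
92 + 140*m(Q(G)) = 92 + 140*(16*7**2) = 92 + 140*(16*49) = 92 + 140*784 = 92 + 109760 = 109852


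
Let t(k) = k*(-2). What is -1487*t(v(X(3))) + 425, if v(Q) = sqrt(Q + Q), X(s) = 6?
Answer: 425 + 5948*sqrt(3) ≈ 10727.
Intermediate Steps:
v(Q) = sqrt(2)*sqrt(Q) (v(Q) = sqrt(2*Q) = sqrt(2)*sqrt(Q))
t(k) = -2*k
-1487*t(v(X(3))) + 425 = -(-2974)*sqrt(2)*sqrt(6) + 425 = -(-2974)*2*sqrt(3) + 425 = -(-5948)*sqrt(3) + 425 = 5948*sqrt(3) + 425 = 425 + 5948*sqrt(3)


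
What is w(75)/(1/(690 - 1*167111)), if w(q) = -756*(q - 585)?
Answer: -64165280760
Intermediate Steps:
w(q) = 442260 - 756*q (w(q) = -756*(-585 + q) = 442260 - 756*q)
w(75)/(1/(690 - 1*167111)) = (442260 - 756*75)/(1/(690 - 1*167111)) = (442260 - 56700)/(1/(690 - 167111)) = 385560/(1/(-166421)) = 385560/(-1/166421) = 385560*(-166421) = -64165280760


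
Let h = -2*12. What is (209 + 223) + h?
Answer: 408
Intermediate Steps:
h = -24
(209 + 223) + h = (209 + 223) - 24 = 432 - 24 = 408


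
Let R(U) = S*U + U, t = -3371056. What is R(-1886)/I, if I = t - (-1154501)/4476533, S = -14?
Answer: -109755636094/15090642274347 ≈ -0.0072731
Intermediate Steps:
R(U) = -13*U (R(U) = -14*U + U = -13*U)
I = -15090642274347/4476533 (I = -3371056 - (-1154501)/4476533 = -3371056 - 1*(-1154501/4476533) = -3371056 + 1154501/4476533 = -15090642274347/4476533 ≈ -3.3711e+6)
R(-1886)/I = (-13*(-1886))/(-15090642274347/4476533) = 24518*(-4476533/15090642274347) = -109755636094/15090642274347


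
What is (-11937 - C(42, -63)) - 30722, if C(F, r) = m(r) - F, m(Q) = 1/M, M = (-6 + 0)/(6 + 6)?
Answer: -42615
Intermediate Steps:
M = -½ (M = -6/12 = -6*1/12 = -½ ≈ -0.50000)
m(Q) = -2 (m(Q) = 1/(-½) = -2)
C(F, r) = -2 - F
(-11937 - C(42, -63)) - 30722 = (-11937 - (-2 - 1*42)) - 30722 = (-11937 - (-2 - 42)) - 30722 = (-11937 - 1*(-44)) - 30722 = (-11937 + 44) - 30722 = -11893 - 30722 = -42615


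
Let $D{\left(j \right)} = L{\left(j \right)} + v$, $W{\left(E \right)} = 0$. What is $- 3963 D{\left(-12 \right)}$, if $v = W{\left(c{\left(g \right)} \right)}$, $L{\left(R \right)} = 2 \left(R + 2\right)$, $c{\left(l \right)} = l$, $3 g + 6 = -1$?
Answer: $79260$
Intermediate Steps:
$g = - \frac{7}{3}$ ($g = -2 + \frac{1}{3} \left(-1\right) = -2 - \frac{1}{3} = - \frac{7}{3} \approx -2.3333$)
$L{\left(R \right)} = 4 + 2 R$ ($L{\left(R \right)} = 2 \left(2 + R\right) = 4 + 2 R$)
$v = 0$
$D{\left(j \right)} = 4 + 2 j$ ($D{\left(j \right)} = \left(4 + 2 j\right) + 0 = 4 + 2 j$)
$- 3963 D{\left(-12 \right)} = - 3963 \left(4 + 2 \left(-12\right)\right) = - 3963 \left(4 - 24\right) = \left(-3963\right) \left(-20\right) = 79260$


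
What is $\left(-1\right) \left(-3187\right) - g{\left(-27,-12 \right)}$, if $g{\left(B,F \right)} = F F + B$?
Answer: $3070$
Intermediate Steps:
$g{\left(B,F \right)} = B + F^{2}$ ($g{\left(B,F \right)} = F^{2} + B = B + F^{2}$)
$\left(-1\right) \left(-3187\right) - g{\left(-27,-12 \right)} = \left(-1\right) \left(-3187\right) - \left(-27 + \left(-12\right)^{2}\right) = 3187 - \left(-27 + 144\right) = 3187 - 117 = 3070$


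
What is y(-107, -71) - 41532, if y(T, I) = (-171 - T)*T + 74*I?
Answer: -39938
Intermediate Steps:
y(T, I) = 74*I + T*(-171 - T) (y(T, I) = T*(-171 - T) + 74*I = 74*I + T*(-171 - T))
y(-107, -71) - 41532 = (-1*(-107)² - 171*(-107) + 74*(-71)) - 41532 = (-1*11449 + 18297 - 5254) - 41532 = (-11449 + 18297 - 5254) - 41532 = 1594 - 41532 = -39938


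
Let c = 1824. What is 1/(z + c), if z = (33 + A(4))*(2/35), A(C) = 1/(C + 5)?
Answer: 315/575156 ≈ 0.00054768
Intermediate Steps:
A(C) = 1/(5 + C)
z = 596/315 (z = (33 + 1/(5 + 4))*(2/35) = (33 + 1/9)*(2*(1/35)) = (33 + 1/9)*(2/35) = (298/9)*(2/35) = 596/315 ≈ 1.8921)
1/(z + c) = 1/(596/315 + 1824) = 1/(575156/315) = 315/575156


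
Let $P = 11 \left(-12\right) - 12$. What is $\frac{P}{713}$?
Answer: $- \frac{144}{713} \approx -0.20196$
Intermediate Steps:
$P = -144$ ($P = -132 - 12 = -144$)
$\frac{P}{713} = - \frac{144}{713}$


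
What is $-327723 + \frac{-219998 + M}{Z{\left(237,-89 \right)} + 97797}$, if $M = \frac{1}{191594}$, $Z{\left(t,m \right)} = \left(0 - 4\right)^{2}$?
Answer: $- \frac{6141696990366417}{18740383922} \approx -3.2773 \cdot 10^{5}$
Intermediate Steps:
$Z{\left(t,m \right)} = 16$ ($Z{\left(t,m \right)} = \left(-4\right)^{2} = 16$)
$M = \frac{1}{191594} \approx 5.2194 \cdot 10^{-6}$
$-327723 + \frac{-219998 + M}{Z{\left(237,-89 \right)} + 97797} = -327723 + \frac{-219998 + \frac{1}{191594}}{16 + 97797} = -327723 - \frac{42150296811}{191594 \cdot 97813} = -327723 - \frac{42150296811}{18740383922} = - \frac{6141696990366417}{18740383922}$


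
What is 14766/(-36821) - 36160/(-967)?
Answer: 1317168638/35605907 ≈ 36.993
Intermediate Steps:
14766/(-36821) - 36160/(-967) = 14766*(-1/36821) - 36160*(-1/967) = -14766/36821 + 36160/967 = 1317168638/35605907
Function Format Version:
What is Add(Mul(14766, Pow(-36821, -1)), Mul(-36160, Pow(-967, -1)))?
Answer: Rational(1317168638, 35605907) ≈ 36.993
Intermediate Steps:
Add(Mul(14766, Pow(-36821, -1)), Mul(-36160, Pow(-967, -1))) = Add(Mul(14766, Rational(-1, 36821)), Mul(-36160, Rational(-1, 967))) = Add(Rational(-14766, 36821), Rational(36160, 967)) = Rational(1317168638, 35605907)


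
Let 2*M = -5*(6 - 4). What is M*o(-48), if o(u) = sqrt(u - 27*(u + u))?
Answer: -20*sqrt(159) ≈ -252.19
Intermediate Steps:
o(u) = sqrt(53)*sqrt(-u) (o(u) = sqrt(u - 54*u) = sqrt(-53*u) = sqrt(53)*sqrt(-u))
M = -5 (M = (-5*(6 - 4))/2 = (-5*2)/2 = (1/2)*(-10) = -5)
M*o(-48) = -5*sqrt(53)*sqrt(-1*(-48)) = -5*sqrt(53)*sqrt(48) = -5*sqrt(53)*4*sqrt(3) = -20*sqrt(159)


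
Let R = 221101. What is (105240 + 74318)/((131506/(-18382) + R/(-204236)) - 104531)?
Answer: -337054260860408/196234058836355 ≈ -1.7176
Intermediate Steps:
(105240 + 74318)/((131506/(-18382) + R/(-204236)) - 104531) = (105240 + 74318)/((131506/(-18382) + 221101/(-204236)) - 104531) = 179558/((131506*(-1/18382) + 221101*(-1/204236)) - 104531) = 179558/((-65753/9191 - 221101/204236) - 104531) = 179558/(-15461268999/1877133076 - 104531) = 179558/(-196234058836355/1877133076) = 179558*(-1877133076/196234058836355) = -337054260860408/196234058836355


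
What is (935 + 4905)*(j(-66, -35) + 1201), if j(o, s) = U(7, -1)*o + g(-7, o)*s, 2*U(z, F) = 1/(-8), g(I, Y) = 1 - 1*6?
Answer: 8059930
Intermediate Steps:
g(I, Y) = -5 (g(I, Y) = 1 - 6 = -5)
U(z, F) = -1/16 (U(z, F) = (1/2)/(-8) = (1/2)*(-1/8) = -1/16)
j(o, s) = -5*s - o/16 (j(o, s) = -o/16 - 5*s = -5*s - o/16)
(935 + 4905)*(j(-66, -35) + 1201) = (935 + 4905)*((-5*(-35) - 1/16*(-66)) + 1201) = 5840*((175 + 33/8) + 1201) = 5840*(1433/8 + 1201) = 5840*(11041/8) = 8059930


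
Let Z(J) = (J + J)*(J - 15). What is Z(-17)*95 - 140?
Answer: 103220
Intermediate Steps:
Z(J) = 2*J*(-15 + J) (Z(J) = (2*J)*(-15 + J) = 2*J*(-15 + J))
Z(-17)*95 - 140 = (2*(-17)*(-15 - 17))*95 - 140 = (2*(-17)*(-32))*95 - 140 = 1088*95 - 140 = 103360 - 140 = 103220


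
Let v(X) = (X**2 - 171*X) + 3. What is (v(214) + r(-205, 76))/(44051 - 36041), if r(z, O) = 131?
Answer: 1556/1335 ≈ 1.1655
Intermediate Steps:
v(X) = 3 + X**2 - 171*X
(v(214) + r(-205, 76))/(44051 - 36041) = ((3 + 214**2 - 171*214) + 131)/(44051 - 36041) = ((3 + 45796 - 36594) + 131)/8010 = (9205 + 131)*(1/8010) = 9336*(1/8010) = 1556/1335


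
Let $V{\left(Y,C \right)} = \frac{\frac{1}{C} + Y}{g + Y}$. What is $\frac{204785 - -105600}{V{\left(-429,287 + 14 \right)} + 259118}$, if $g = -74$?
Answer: $\frac{46993220155}{39231371682} \approx 1.1978$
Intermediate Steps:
$V{\left(Y,C \right)} = \frac{Y + \frac{1}{C}}{-74 + Y}$ ($V{\left(Y,C \right)} = \frac{\frac{1}{C} + Y}{-74 + Y} = \frac{Y + \frac{1}{C}}{-74 + Y}$)
$\frac{204785 - -105600}{V{\left(-429,287 + 14 \right)} + 259118} = \frac{204785 - -105600}{\frac{1 + \left(287 + 14\right) \left(-429\right)}{\left(287 + 14\right) \left(-74 - 429\right)} + 259118} = \frac{204785 + 105600}{\frac{1 + 301 \left(-429\right)}{301 \left(-503\right)} + 259118} = \frac{310385}{\frac{1}{301} \left(- \frac{1}{503}\right) \left(1 - 129129\right) + 259118} = \frac{310385}{\frac{1}{301} \left(- \frac{1}{503}\right) \left(-129128\right) + 259118} = \frac{310385}{\frac{129128}{151403} + 259118} = \frac{310385}{\frac{39231371682}{151403}} = 310385 \cdot \frac{151403}{39231371682} = \frac{46993220155}{39231371682}$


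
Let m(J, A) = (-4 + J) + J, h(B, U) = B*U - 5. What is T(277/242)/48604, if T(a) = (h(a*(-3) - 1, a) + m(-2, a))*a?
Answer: -293219181/688839606752 ≈ -0.00042567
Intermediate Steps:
h(B, U) = -5 + B*U
m(J, A) = -4 + 2*J
T(a) = a*(-13 + a*(-1 - 3*a)) (T(a) = ((-5 + (a*(-3) - 1)*a) + (-4 + 2*(-2)))*a = ((-5 + (-3*a - 1)*a) + (-4 - 4))*a = ((-5 + (-1 - 3*a)*a) - 8)*a = ((-5 + a*(-1 - 3*a)) - 8)*a = (-13 + a*(-1 - 3*a))*a = a*(-13 + a*(-1 - 3*a)))
T(277/242)/48604 = -277/242*(13 + (277/242)*(1 + 3*(277/242)))/48604 = -277*(1/242)*(13 + (277*(1/242))*(1 + 3*(277*(1/242))))*(1/48604) = -1*277/242*(13 + 277*(1 + 3*(277/242))/242)*(1/48604) = -1*277/242*(13 + 277*(1 + 831/242)/242)*(1/48604) = -1*277/242*(13 + (277/242)*(1073/242))*(1/48604) = -1*277/242*(13 + 297221/58564)*(1/48604) = -1*277/242*1058553/58564*(1/48604) = -293219181/14172488*1/48604 = -293219181/688839606752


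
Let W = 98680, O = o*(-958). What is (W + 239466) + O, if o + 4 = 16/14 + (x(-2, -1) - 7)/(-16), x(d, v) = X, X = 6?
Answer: 19086103/56 ≈ 3.4082e+5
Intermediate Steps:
x(d, v) = 6
o = -313/112 (o = -4 + (16/14 + (6 - 7)/(-16)) = -4 + (16*(1/14) - 1*(-1/16)) = -4 + (8/7 + 1/16) = -4 + 135/112 = -313/112 ≈ -2.7946)
O = 149927/56 (O = -313/112*(-958) = 149927/56 ≈ 2677.3)
(W + 239466) + O = (98680 + 239466) + 149927/56 = 338146 + 149927/56 = 19086103/56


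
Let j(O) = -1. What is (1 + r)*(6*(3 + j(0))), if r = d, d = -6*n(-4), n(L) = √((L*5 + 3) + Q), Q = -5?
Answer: 12 - 72*I*√22 ≈ 12.0 - 337.71*I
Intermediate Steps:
n(L) = √(-2 + 5*L) (n(L) = √((L*5 + 3) - 5) = √((5*L + 3) - 5) = √((3 + 5*L) - 5) = √(-2 + 5*L))
d = -6*I*√22 (d = -6*√(-2 + 5*(-4)) = -6*√(-2 - 20) = -6*I*√22 ≈ -28.142*I)
r = -6*I*√22 ≈ -28.142*I
(1 + r)*(6*(3 + j(0))) = (1 - 6*I*√22)*(6*(3 - 1)) = (1 - 6*I*√22)*(6*2) = (1 - 6*I*√22)*12 = 12 - 72*I*√22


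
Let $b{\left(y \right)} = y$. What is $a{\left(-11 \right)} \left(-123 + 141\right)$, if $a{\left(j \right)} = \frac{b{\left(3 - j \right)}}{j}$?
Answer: $- \frac{252}{11} \approx -22.909$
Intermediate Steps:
$a{\left(j \right)} = \frac{3 - j}{j}$
$a{\left(-11 \right)} \left(-123 + 141\right) = \frac{3 - -11}{-11} \left(-123 + 141\right) = - \frac{3 + 11}{11} \cdot 18 = \left(- \frac{1}{11}\right) 14 \cdot 18 = \left(- \frac{14}{11}\right) 18 = - \frac{252}{11}$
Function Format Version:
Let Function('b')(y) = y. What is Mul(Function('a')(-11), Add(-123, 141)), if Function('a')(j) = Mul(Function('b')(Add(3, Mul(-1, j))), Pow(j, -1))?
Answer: Rational(-252, 11) ≈ -22.909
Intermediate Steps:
Function('a')(j) = Mul(Pow(j, -1), Add(3, Mul(-1, j))) (Function('a')(j) = Mul(Add(3, Mul(-1, j)), Pow(j, -1)) = Mul(Pow(j, -1), Add(3, Mul(-1, j))))
Mul(Function('a')(-11), Add(-123, 141)) = Mul(Mul(Pow(-11, -1), Add(3, Mul(-1, -11))), Add(-123, 141)) = Mul(Mul(Rational(-1, 11), Add(3, 11)), 18) = Mul(Mul(Rational(-1, 11), 14), 18) = Mul(Rational(-14, 11), 18) = Rational(-252, 11)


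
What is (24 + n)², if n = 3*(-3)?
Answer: 225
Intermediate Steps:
n = -9
(24 + n)² = (24 - 9)² = 15² = 225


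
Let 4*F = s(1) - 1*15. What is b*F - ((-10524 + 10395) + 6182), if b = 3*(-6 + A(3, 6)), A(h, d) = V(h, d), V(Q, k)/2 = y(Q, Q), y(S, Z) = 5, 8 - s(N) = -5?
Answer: -6059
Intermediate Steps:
s(N) = 13 (s(N) = 8 - 1*(-5) = 8 + 5 = 13)
V(Q, k) = 10 (V(Q, k) = 2*5 = 10)
A(h, d) = 10
F = -1/2 (F = (13 - 1*15)/4 = (13 - 15)/4 = (1/4)*(-2) = -1/2 ≈ -0.50000)
b = 12 (b = 3*(-6 + 10) = 3*4 = 12)
b*F - ((-10524 + 10395) + 6182) = 12*(-1/2) - ((-10524 + 10395) + 6182) = -6 - (-129 + 6182) = -6 - 1*6053 = -6 - 6053 = -6059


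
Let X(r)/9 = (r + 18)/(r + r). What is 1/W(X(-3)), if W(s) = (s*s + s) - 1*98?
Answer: 4/1543 ≈ 0.0025924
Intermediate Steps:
X(r) = 9*(18 + r)/(2*r) (X(r) = 9*((r + 18)/(r + r)) = 9*((18 + r)/((2*r))) = 9*((18 + r)*(1/(2*r))) = 9*((18 + r)/(2*r)) = 9*(18 + r)/(2*r))
W(s) = -98 + s + s² (W(s) = (s² + s) - 98 = (s + s²) - 98 = -98 + s + s²)
1/W(X(-3)) = 1/(-98 + (9/2 + 81/(-3)) + (9/2 + 81/(-3))²) = 1/(-98 + (9/2 + 81*(-⅓)) + (9/2 + 81*(-⅓))²) = 1/(-98 + (9/2 - 27) + (9/2 - 27)²) = 1/(-98 - 45/2 + (-45/2)²) = 1/(-98 - 45/2 + 2025/4) = 1/(1543/4) = 4/1543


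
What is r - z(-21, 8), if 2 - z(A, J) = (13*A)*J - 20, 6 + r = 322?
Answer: -1890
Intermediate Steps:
r = 316 (r = -6 + 322 = 316)
z(A, J) = 22 - 13*A*J (z(A, J) = 2 - ((13*A)*J - 20) = 2 - (13*A*J - 20) = 2 - (-20 + 13*A*J) = 2 + (20 - 13*A*J) = 22 - 13*A*J)
r - z(-21, 8) = 316 - (22 - 13*(-21)*8) = 316 - (22 + 2184) = 316 - 1*2206 = 316 - 2206 = -1890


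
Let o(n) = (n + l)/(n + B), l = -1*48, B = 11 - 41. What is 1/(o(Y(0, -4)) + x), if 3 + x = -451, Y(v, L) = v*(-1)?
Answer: -5/2262 ≈ -0.0022104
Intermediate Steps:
Y(v, L) = -v
B = -30
l = -48
x = -454 (x = -3 - 451 = -454)
o(n) = (-48 + n)/(-30 + n) (o(n) = (n - 48)/(n - 30) = (-48 + n)/(-30 + n))
1/(o(Y(0, -4)) + x) = 1/((-48 - 1*0)/(-30 - 1*0) - 454) = 1/((-48 + 0)/(-30 + 0) - 454) = 1/(-48/(-30) - 454) = 1/(-1/30*(-48) - 454) = 1/(8/5 - 454) = 1/(-2262/5) = -5/2262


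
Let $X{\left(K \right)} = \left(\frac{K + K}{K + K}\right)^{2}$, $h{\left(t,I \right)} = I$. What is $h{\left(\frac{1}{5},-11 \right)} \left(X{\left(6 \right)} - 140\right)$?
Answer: $1529$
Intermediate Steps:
$X{\left(K \right)} = 1$ ($X{\left(K \right)} = \left(\frac{2 K}{2 K}\right)^{2} = \left(2 K \frac{1}{2 K}\right)^{2} = 1^{2} = 1$)
$h{\left(\frac{1}{5},-11 \right)} \left(X{\left(6 \right)} - 140\right) = - 11 \left(1 - 140\right) = \left(-11\right) \left(-139\right) = 1529$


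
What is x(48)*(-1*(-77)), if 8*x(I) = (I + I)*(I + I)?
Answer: 88704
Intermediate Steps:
x(I) = I²/2 (x(I) = ((I + I)*(I + I))/8 = ((2*I)*(2*I))/8 = (4*I²)/8 = I²/2)
x(48)*(-1*(-77)) = ((½)*48²)*(-1*(-77)) = ((½)*2304)*77 = 1152*77 = 88704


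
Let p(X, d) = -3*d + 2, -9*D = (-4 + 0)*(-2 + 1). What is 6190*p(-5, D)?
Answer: 61900/3 ≈ 20633.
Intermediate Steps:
D = -4/9 (D = -(-4 + 0)*(-2 + 1)/9 = -(-4)*(-1)/9 = -⅑*4 = -4/9 ≈ -0.44444)
p(X, d) = 2 - 3*d
6190*p(-5, D) = 6190*(2 - 3*(-4/9)) = 6190*(2 + 4/3) = 6190*(10/3) = 61900/3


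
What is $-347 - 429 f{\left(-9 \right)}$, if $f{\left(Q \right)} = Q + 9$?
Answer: $-347$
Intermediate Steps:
$f{\left(Q \right)} = 9 + Q$
$-347 - 429 f{\left(-9 \right)} = -347 - 429 \left(9 - 9\right) = -347 - 0 = -347 + 0 = -347$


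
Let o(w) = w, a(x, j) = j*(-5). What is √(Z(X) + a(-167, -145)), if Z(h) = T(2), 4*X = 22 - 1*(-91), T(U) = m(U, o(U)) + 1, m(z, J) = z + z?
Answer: √730 ≈ 27.019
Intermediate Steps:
a(x, j) = -5*j
m(z, J) = 2*z
T(U) = 1 + 2*U (T(U) = 2*U + 1 = 1 + 2*U)
X = 113/4 (X = (22 - 1*(-91))/4 = (22 + 91)/4 = (¼)*113 = 113/4 ≈ 28.250)
Z(h) = 5 (Z(h) = 1 + 2*2 = 1 + 4 = 5)
√(Z(X) + a(-167, -145)) = √(5 - 5*(-145)) = √(5 + 725) = √730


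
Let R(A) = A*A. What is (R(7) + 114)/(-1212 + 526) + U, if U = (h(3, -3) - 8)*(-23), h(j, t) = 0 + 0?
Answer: 126061/686 ≈ 183.76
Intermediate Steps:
R(A) = A²
h(j, t) = 0
U = 184 (U = (0 - 8)*(-23) = -8*(-23) = 184)
(R(7) + 114)/(-1212 + 526) + U = (7² + 114)/(-1212 + 526) + 184 = (49 + 114)/(-686) + 184 = 163*(-1/686) + 184 = -163/686 + 184 = 126061/686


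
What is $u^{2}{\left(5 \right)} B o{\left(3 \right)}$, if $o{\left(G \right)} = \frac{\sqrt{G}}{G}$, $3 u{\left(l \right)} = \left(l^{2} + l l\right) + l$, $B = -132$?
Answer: $- \frac{133100 \sqrt{3}}{9} \approx -25615.0$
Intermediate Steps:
$u{\left(l \right)} = \frac{l}{3} + \frac{2 l^{2}}{3}$ ($u{\left(l \right)} = \frac{\left(l^{2} + l l\right) + l}{3} = \frac{\left(l^{2} + l^{2}\right) + l}{3} = \frac{2 l^{2} + l}{3} = \frac{l + 2 l^{2}}{3} = \frac{l}{3} + \frac{2 l^{2}}{3}$)
$o{\left(G \right)} = \frac{1}{\sqrt{G}}$
$u^{2}{\left(5 \right)} B o{\left(3 \right)} = \frac{\left(\frac{1}{3} \cdot 5 \left(1 + 2 \cdot 5\right)\right)^{2} \left(-132\right)}{\sqrt{3}} = \left(\frac{1}{3} \cdot 5 \left(1 + 10\right)\right)^{2} \left(-132\right) \frac{\sqrt{3}}{3} = \left(\frac{1}{3} \cdot 5 \cdot 11\right)^{2} \left(-132\right) \frac{\sqrt{3}}{3} = \left(\frac{55}{3}\right)^{2} \left(-132\right) \frac{\sqrt{3}}{3} = \frac{3025}{9} \left(-132\right) \frac{\sqrt{3}}{3} = - \frac{133100 \frac{\sqrt{3}}{3}}{3} = - \frac{133100 \sqrt{3}}{9}$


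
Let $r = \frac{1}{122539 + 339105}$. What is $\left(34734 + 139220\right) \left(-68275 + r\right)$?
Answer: $- \frac{2741405805498723}{230822} \approx -1.1877 \cdot 10^{10}$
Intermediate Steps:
$r = \frac{1}{461644} \approx 2.1662 \cdot 10^{-6}$
$\left(34734 + 139220\right) \left(-68275 + r\right) = \left(34734 + 139220\right) \left(-68275 + \frac{1}{461644}\right) = 173954 \left(- \frac{31518744099}{461644}\right) = - \frac{2741405805498723}{230822}$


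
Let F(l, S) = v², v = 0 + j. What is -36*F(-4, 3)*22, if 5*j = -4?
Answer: -12672/25 ≈ -506.88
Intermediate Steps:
j = -⅘ (j = (⅕)*(-4) = -⅘ ≈ -0.80000)
v = -⅘ (v = 0 - ⅘ = -⅘ ≈ -0.80000)
F(l, S) = 16/25 (F(l, S) = (-⅘)² = 16/25)
-36*F(-4, 3)*22 = -36*16/25*22 = -576/25*22 = -12672/25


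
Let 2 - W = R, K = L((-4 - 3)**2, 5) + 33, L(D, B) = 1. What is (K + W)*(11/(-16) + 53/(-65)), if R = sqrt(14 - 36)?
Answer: -14067/260 + 1563*I*sqrt(22)/1040 ≈ -54.104 + 7.0492*I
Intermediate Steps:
K = 34 (K = 1 + 33 = 34)
R = I*sqrt(22) (R = sqrt(-22) = I*sqrt(22) ≈ 4.6904*I)
W = 2 - I*sqrt(22) ≈ 2.0 - 4.6904*I
(K + W)*(11/(-16) + 53/(-65)) = (34 + (2 - I*sqrt(22)))*(11/(-16) + 53/(-65)) = (36 - I*sqrt(22))*(11*(-1/16) + 53*(-1/65)) = (36 - I*sqrt(22))*(-11/16 - 53/65) = (36 - I*sqrt(22))*(-1563/1040) = -14067/260 + 1563*I*sqrt(22)/1040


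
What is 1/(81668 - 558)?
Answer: 1/81110 ≈ 1.2329e-5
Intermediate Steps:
1/(81668 - 558) = 1/81110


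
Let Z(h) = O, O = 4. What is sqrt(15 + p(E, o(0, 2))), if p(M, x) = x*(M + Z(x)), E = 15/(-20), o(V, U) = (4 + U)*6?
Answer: 2*sqrt(33) ≈ 11.489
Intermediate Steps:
o(V, U) = 24 + 6*U
E = -3/4 (E = 15*(-1/20) = -3/4 ≈ -0.75000)
Z(h) = 4
p(M, x) = x*(4 + M) (p(M, x) = x*(M + 4) = x*(4 + M))
sqrt(15 + p(E, o(0, 2))) = sqrt(15 + (24 + 6*2)*(4 - 3/4)) = sqrt(15 + (24 + 12)*(13/4)) = sqrt(15 + 36*(13/4)) = sqrt(15 + 117) = sqrt(132) = 2*sqrt(33)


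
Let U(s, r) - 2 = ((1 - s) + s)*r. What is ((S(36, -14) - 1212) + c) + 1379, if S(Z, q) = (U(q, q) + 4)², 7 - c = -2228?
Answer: 2466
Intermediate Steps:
c = 2235 (c = 7 - 1*(-2228) = 7 + 2228 = 2235)
U(s, r) = 2 + r (U(s, r) = 2 + ((1 - s) + s)*r = 2 + 1*r = 2 + r)
S(Z, q) = (6 + q)² (S(Z, q) = ((2 + q) + 4)² = (6 + q)²)
((S(36, -14) - 1212) + c) + 1379 = (((6 - 14)² - 1212) + 2235) + 1379 = (((-8)² - 1212) + 2235) + 1379 = ((64 - 1212) + 2235) + 1379 = (-1148 + 2235) + 1379 = 1087 + 1379 = 2466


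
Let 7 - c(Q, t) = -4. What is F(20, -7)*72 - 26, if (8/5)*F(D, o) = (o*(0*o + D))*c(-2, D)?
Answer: -69326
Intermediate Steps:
c(Q, t) = 11 (c(Q, t) = 7 - 1*(-4) = 7 + 4 = 11)
F(D, o) = 55*D*o/8 (F(D, o) = 5*((o*(0*o + D))*11)/8 = 5*((o*(0 + D))*11)/8 = 5*((o*D)*11)/8 = 5*((D*o)*11)/8 = 5*(11*D*o)/8 = 55*D*o/8)
F(20, -7)*72 - 26 = ((55/8)*20*(-7))*72 - 26 = -1925/2*72 - 26 = -69300 - 26 = -69326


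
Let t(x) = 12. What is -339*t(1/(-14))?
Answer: -4068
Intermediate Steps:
-339*t(1/(-14)) = -339*12 = -4068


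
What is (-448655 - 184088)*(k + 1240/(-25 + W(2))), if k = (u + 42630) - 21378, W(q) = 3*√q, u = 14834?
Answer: -13840115453086/607 + 2353803960*√2/607 ≈ -2.2795e+10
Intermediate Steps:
k = 36086 (k = (14834 + 42630) - 21378 = 57464 - 21378 = 36086)
(-448655 - 184088)*(k + 1240/(-25 + W(2))) = (-448655 - 184088)*(36086 + 1240/(-25 + 3*√2)) = -632743*(36086 + 1240/(-25 + 3*√2)) = -22833163898 - 784601320/(-25 + 3*√2)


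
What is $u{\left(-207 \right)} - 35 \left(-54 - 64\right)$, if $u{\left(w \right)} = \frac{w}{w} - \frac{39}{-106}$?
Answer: $\frac{437925}{106} \approx 4131.4$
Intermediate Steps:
$u{\left(w \right)} = \frac{145}{106}$ ($u{\left(w \right)} = 1 - - \frac{39}{106} = 1 + \frac{39}{106} = \frac{145}{106}$)
$u{\left(-207 \right)} - 35 \left(-54 - 64\right) = \frac{145}{106} - 35 \left(-54 - 64\right) = \frac{145}{106} - 35 \left(-118\right) = \frac{145}{106} - -4130 = \frac{145}{106} + 4130 = \frac{437925}{106}$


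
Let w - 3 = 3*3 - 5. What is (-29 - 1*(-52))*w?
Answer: 161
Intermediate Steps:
w = 7 (w = 3 + (3*3 - 5) = 3 + (9 - 5) = 3 + 4 = 7)
(-29 - 1*(-52))*w = (-29 - 1*(-52))*7 = (-29 + 52)*7 = 23*7 = 161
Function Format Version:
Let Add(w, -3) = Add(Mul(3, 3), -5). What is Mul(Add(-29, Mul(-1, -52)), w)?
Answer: 161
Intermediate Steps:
w = 7 (w = Add(3, Add(Mul(3, 3), -5)) = Add(3, Add(9, -5)) = Add(3, 4) = 7)
Mul(Add(-29, Mul(-1, -52)), w) = Mul(Add(-29, Mul(-1, -52)), 7) = Mul(Add(-29, 52), 7) = Mul(23, 7) = 161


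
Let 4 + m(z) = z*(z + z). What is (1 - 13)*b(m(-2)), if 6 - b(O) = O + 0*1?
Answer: -24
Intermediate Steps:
m(z) = -4 + 2*z² (m(z) = -4 + z*(z + z) = -4 + z*(2*z) = -4 + 2*z²)
b(O) = 6 - O (b(O) = 6 - (O + 0*1) = 6 - (O + 0) = 6 - O)
(1 - 13)*b(m(-2)) = (1 - 13)*(6 - (-4 + 2*(-2)²)) = -12*(6 - (-4 + 2*4)) = -12*(6 - (-4 + 8)) = -12*(6 - 1*4) = -12*(6 - 4) = -12*2 = -24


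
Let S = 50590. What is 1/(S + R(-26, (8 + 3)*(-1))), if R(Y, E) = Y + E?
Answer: 1/50553 ≈ 1.9781e-5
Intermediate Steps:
R(Y, E) = E + Y
1/(S + R(-26, (8 + 3)*(-1))) = 1/(50590 + ((8 + 3)*(-1) - 26)) = 1/(50590 + (11*(-1) - 26)) = 1/(50590 + (-11 - 26)) = 1/(50590 - 37) = 1/50553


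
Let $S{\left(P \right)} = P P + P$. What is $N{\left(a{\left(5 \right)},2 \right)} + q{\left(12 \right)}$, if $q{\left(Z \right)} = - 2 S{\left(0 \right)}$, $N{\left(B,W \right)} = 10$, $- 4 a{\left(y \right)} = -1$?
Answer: $10$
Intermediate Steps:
$S{\left(P \right)} = P + P^{2}$ ($S{\left(P \right)} = P^{2} + P = P + P^{2}$)
$a{\left(y \right)} = \frac{1}{4}$ ($a{\left(y \right)} = \left(- \frac{1}{4}\right) \left(-1\right) = \frac{1}{4}$)
$q{\left(Z \right)} = 0$ ($q{\left(Z \right)} = - 2 \cdot 0 \left(1 + 0\right) = - 2 \cdot 0 \cdot 1 = \left(-2\right) 0 = 0$)
$N{\left(a{\left(5 \right)},2 \right)} + q{\left(12 \right)} = 10 + 0 = 10$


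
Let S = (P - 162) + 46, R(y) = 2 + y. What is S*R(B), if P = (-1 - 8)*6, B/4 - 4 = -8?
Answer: 2380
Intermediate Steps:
B = -16 (B = 16 + 4*(-8) = 16 - 32 = -16)
P = -54 (P = -9*6 = -54)
S = -170 (S = (-54 - 162) + 46 = -216 + 46 = -170)
S*R(B) = -170*(2 - 16) = -170*(-14) = 2380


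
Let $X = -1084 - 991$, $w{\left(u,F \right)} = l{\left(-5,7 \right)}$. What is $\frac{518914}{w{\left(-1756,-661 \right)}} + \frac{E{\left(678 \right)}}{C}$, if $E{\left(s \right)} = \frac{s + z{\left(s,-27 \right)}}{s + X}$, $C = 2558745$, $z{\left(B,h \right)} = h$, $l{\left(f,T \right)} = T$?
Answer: $\frac{88328225632793}{1191522255} \approx 74131.0$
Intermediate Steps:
$w{\left(u,F \right)} = 7$
$X = -2075$ ($X = -1084 - 991 = -2075$)
$E{\left(s \right)} = \frac{-27 + s}{-2075 + s}$ ($E{\left(s \right)} = \frac{s - 27}{s - 2075} = \frac{-27 + s}{-2075 + s}$)
$\frac{518914}{w{\left(-1756,-661 \right)}} + \frac{E{\left(678 \right)}}{C} = \frac{518914}{7} + \frac{\frac{1}{-2075 + 678} \left(-27 + 678\right)}{2558745} = 518914 \cdot \frac{1}{7} + \frac{1}{-1397} \cdot 651 \cdot \frac{1}{2558745} = \frac{518914}{7} + \left(- \frac{1}{1397}\right) 651 \cdot \frac{1}{2558745} = \frac{518914}{7} - \frac{31}{170217465} = \frac{88328225632793}{1191522255}$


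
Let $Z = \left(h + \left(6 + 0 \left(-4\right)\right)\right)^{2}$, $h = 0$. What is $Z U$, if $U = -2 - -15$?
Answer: $468$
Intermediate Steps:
$Z = 36$ ($Z = \left(0 + \left(6 + 0 \left(-4\right)\right)\right)^{2} = \left(0 + \left(6 + 0\right)\right)^{2} = \left(0 + 6\right)^{2} = 6^{2} = 36$)
$U = 13$ ($U = -2 + 15 = 13$)
$Z U = 36 \cdot 13 = 468$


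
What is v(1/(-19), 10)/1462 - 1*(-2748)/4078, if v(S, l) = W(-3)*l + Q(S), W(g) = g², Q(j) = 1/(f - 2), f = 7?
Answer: 10963529/14905090 ≈ 0.73556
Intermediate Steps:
Q(j) = ⅕ (Q(j) = 1/(7 - 2) = 1/5 = ⅕)
v(S, l) = ⅕ + 9*l (v(S, l) = (-3)²*l + ⅕ = 9*l + ⅕ = ⅕ + 9*l)
v(1/(-19), 10)/1462 - 1*(-2748)/4078 = (⅕ + 9*10)/1462 - 1*(-2748)/4078 = (⅕ + 90)*(1/1462) + 2748*(1/4078) = (451/5)*(1/1462) + 1374/2039 = 451/7310 + 1374/2039 = 10963529/14905090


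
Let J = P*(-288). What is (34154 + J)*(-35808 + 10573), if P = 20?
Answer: -716522590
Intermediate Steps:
J = -5760 (J = 20*(-288) = -5760)
(34154 + J)*(-35808 + 10573) = (34154 - 5760)*(-35808 + 10573) = 28394*(-25235) = -716522590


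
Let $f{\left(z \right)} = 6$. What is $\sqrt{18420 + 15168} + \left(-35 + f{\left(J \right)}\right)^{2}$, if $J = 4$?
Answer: $841 + 6 \sqrt{933} \approx 1024.3$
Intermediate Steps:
$\sqrt{18420 + 15168} + \left(-35 + f{\left(J \right)}\right)^{2} = \sqrt{18420 + 15168} + \left(-35 + 6\right)^{2} = \sqrt{33588} + \left(-29\right)^{2} = 6 \sqrt{933} + 841 = 841 + 6 \sqrt{933}$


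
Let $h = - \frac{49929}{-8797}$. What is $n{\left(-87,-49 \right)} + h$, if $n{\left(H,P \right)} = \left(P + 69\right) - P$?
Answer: $\frac{656922}{8797} \approx 74.676$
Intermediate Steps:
$n{\left(H,P \right)} = 69$ ($n{\left(H,P \right)} = \left(69 + P\right) - P = 69$)
$h = \frac{49929}{8797}$ ($h = \left(-49929\right) \left(- \frac{1}{8797}\right) = \frac{49929}{8797} \approx 5.6757$)
$n{\left(-87,-49 \right)} + h = 69 + \frac{49929}{8797} = \frac{656922}{8797}$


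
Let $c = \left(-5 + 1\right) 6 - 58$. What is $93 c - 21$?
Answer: $-7647$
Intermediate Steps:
$c = -82$ ($c = \left(-4\right) 6 - 58 = -24 - 58 = -82$)
$93 c - 21 = 93 \left(-82\right) - 21 = -7626 - 21 = -7647$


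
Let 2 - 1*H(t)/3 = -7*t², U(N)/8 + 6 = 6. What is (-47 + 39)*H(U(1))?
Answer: -48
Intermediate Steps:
U(N) = 0 (U(N) = -48 + 8*6 = -48 + 48 = 0)
H(t) = 6 + 21*t² (H(t) = 6 - (-21)*t² = 6 + 21*t²)
(-47 + 39)*H(U(1)) = (-47 + 39)*(6 + 21*0²) = -8*(6 + 21*0) = -8*(6 + 0) = -8*6 = -48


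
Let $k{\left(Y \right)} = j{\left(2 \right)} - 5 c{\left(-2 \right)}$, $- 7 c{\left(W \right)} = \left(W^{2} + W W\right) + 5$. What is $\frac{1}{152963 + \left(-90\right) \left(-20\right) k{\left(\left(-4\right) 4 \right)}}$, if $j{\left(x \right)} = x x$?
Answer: $\frac{7}{1238141} \approx 5.6536 \cdot 10^{-6}$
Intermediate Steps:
$j{\left(x \right)} = x^{2}$
$c{\left(W \right)} = - \frac{5}{7} - \frac{2 W^{2}}{7}$ ($c{\left(W \right)} = - \frac{\left(W^{2} + W W\right) + 5}{7} = - \frac{\left(W^{2} + W^{2}\right) + 5}{7} = - \frac{2 W^{2} + 5}{7} = - \frac{5 + 2 W^{2}}{7} = - \frac{5}{7} - \frac{2 W^{2}}{7}$)
$k{\left(Y \right)} = \frac{93}{7}$ ($k{\left(Y \right)} = 2^{2} - 5 \left(- \frac{5}{7} - \frac{2 \left(-2\right)^{2}}{7}\right) = 4 - 5 \left(- \frac{5}{7} - \frac{8}{7}\right) = 4 - - \frac{65}{7} = 4 + \frac{65}{7} = \frac{93}{7}$)
$\frac{1}{152963 + \left(-90\right) \left(-20\right) k{\left(\left(-4\right) 4 \right)}} = \frac{1}{152963 + \left(-90\right) \left(-20\right) \frac{93}{7}} = \frac{1}{152963 + 1800 \cdot \frac{93}{7}} = \frac{1}{152963 + \frac{167400}{7}} = \frac{1}{\frac{1238141}{7}} = \frac{7}{1238141}$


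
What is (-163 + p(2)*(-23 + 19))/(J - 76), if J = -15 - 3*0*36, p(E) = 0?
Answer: 163/91 ≈ 1.7912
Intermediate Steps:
J = -15 (J = -15 + 0*36 = -15 + 0 = -15)
(-163 + p(2)*(-23 + 19))/(J - 76) = (-163 + 0*(-23 + 19))/(-15 - 76) = (-163 + 0*(-4))/(-91) = (-163 + 0)*(-1/91) = -163*(-1/91) = 163/91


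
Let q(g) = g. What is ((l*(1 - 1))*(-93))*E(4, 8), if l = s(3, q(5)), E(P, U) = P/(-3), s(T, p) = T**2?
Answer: 0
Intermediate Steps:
E(P, U) = -P/3 (E(P, U) = P*(-1/3) = -P/3)
l = 9 (l = 3**2 = 9)
((l*(1 - 1))*(-93))*E(4, 8) = ((9*(1 - 1))*(-93))*(-1/3*4) = ((9*0)*(-93))*(-4/3) = (0*(-93))*(-4/3) = 0*(-4/3) = 0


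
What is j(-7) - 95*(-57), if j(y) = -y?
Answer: 5422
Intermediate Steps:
j(-7) - 95*(-57) = -1*(-7) - 95*(-57) = 7 + 5415 = 5422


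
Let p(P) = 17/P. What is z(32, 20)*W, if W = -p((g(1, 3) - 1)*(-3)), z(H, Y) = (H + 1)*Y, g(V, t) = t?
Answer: 1870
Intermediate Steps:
z(H, Y) = Y*(1 + H) (z(H, Y) = (1 + H)*Y = Y*(1 + H))
W = 17/6 (W = -17/((3 - 1)*(-3)) = -17/(2*(-3)) = -17/(-6) = -17*(-1)/6 = -1*(-17/6) = 17/6 ≈ 2.8333)
z(32, 20)*W = (20*(1 + 32))*(17/6) = (20*33)*(17/6) = 660*(17/6) = 1870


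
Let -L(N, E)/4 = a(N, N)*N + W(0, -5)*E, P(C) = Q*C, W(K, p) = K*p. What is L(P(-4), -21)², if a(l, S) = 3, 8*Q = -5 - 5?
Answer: 3600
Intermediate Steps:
Q = -5/4 (Q = (-5 - 5)/8 = (⅛)*(-10) = -5/4 ≈ -1.2500)
P(C) = -5*C/4
L(N, E) = -12*N (L(N, E) = -4*(3*N + (0*(-5))*E) = -4*(3*N + 0*E) = -4*(3*N + 0) = -12*N)
L(P(-4), -21)² = (-(-15)*(-4))² = (-12*5)² = (-60)² = 3600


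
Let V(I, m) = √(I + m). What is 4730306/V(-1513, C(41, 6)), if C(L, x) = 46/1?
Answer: -4730306*I*√163/489 ≈ -1.235e+5*I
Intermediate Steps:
C(L, x) = 46 (C(L, x) = 46*1 = 46)
4730306/V(-1513, C(41, 6)) = 4730306/(√(-1513 + 46)) = 4730306/(√(-1467)) = 4730306/((3*I*√163)) = 4730306*(-I*√163/489) = -4730306*I*√163/489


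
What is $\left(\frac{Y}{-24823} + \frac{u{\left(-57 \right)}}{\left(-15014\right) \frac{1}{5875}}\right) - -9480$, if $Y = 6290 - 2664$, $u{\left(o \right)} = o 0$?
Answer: $\frac{235318414}{24823} \approx 9479.9$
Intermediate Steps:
$u{\left(o \right)} = 0$
$Y = 3626$
$\left(\frac{Y}{-24823} + \frac{u{\left(-57 \right)}}{\left(-15014\right) \frac{1}{5875}}\right) - -9480 = \left(\frac{3626}{-24823} + \frac{0}{\left(-15014\right) \frac{1}{5875}}\right) - -9480 = \left(3626 \left(- \frac{1}{24823}\right) + \frac{0}{\left(-15014\right) \frac{1}{5875}}\right) + 9480 = \left(- \frac{3626}{24823} + \frac{0}{- \frac{15014}{5875}}\right) + 9480 = \left(- \frac{3626}{24823} + 0 \left(- \frac{5875}{15014}\right)\right) + 9480 = \left(- \frac{3626}{24823} + 0\right) + 9480 = - \frac{3626}{24823} + 9480 = \frac{235318414}{24823}$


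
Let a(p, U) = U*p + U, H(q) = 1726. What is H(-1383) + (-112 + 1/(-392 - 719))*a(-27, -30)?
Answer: -95140154/1111 ≈ -85635.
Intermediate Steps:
a(p, U) = U + U*p
H(-1383) + (-112 + 1/(-392 - 719))*a(-27, -30) = 1726 + (-112 + 1/(-392 - 719))*(-30*(1 - 27)) = 1726 + (-112 + 1/(-1111))*(-30*(-26)) = 1726 + (-112 - 1/1111)*780 = 1726 - 124433/1111*780 = 1726 - 97057740/1111 = -95140154/1111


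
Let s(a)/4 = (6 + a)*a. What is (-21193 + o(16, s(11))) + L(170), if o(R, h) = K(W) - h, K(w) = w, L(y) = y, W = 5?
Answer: -21766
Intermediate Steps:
s(a) = 4*a*(6 + a) (s(a) = 4*((6 + a)*a) = 4*(a*(6 + a)) = 4*a*(6 + a))
o(R, h) = 5 - h
(-21193 + o(16, s(11))) + L(170) = (-21193 + (5 - 4*11*(6 + 11))) + 170 = (-21193 + (5 - 4*11*17)) + 170 = (-21193 + (5 - 1*748)) + 170 = (-21193 + (5 - 748)) + 170 = (-21193 - 743) + 170 = -21936 + 170 = -21766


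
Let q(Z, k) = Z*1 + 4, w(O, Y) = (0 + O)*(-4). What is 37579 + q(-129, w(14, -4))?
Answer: 37454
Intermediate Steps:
w(O, Y) = -4*O (w(O, Y) = O*(-4) = -4*O)
q(Z, k) = 4 + Z (q(Z, k) = Z + 4 = 4 + Z)
37579 + q(-129, w(14, -4)) = 37579 + (4 - 129) = 37579 - 125 = 37454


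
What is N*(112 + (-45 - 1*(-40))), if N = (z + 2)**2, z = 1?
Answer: 963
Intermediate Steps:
N = 9 (N = (1 + 2)**2 = 3**2 = 9)
N*(112 + (-45 - 1*(-40))) = 9*(112 + (-45 - 1*(-40))) = 9*(112 + (-45 + 40)) = 9*(112 - 5) = 9*107 = 963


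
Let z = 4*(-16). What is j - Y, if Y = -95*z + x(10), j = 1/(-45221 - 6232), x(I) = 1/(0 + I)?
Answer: -3128393863/514530 ≈ -6080.1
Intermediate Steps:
z = -64
x(I) = 1/I
j = -1/51453 (j = 1/(-51453) = -1/51453 ≈ -1.9435e-5)
Y = 60801/10 (Y = -95*(-64) + 1/10 = 6080 + ⅒ = 60801/10 ≈ 6080.1)
j - Y = -1/51453 - 1*60801/10 = -1/51453 - 60801/10 = -3128393863/514530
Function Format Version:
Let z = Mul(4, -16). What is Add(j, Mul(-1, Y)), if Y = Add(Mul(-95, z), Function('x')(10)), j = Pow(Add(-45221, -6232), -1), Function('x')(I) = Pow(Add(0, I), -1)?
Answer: Rational(-3128393863, 514530) ≈ -6080.1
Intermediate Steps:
z = -64
Function('x')(I) = Pow(I, -1)
j = Rational(-1, 51453) (j = Pow(-51453, -1) = Rational(-1, 51453) ≈ -1.9435e-5)
Y = Rational(60801, 10) (Y = Add(Mul(-95, -64), Pow(10, -1)) = Add(6080, Rational(1, 10)) = Rational(60801, 10) ≈ 6080.1)
Add(j, Mul(-1, Y)) = Add(Rational(-1, 51453), Mul(-1, Rational(60801, 10))) = Add(Rational(-1, 51453), Rational(-60801, 10)) = Rational(-3128393863, 514530)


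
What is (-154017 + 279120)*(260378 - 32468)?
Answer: 28512224730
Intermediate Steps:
(-154017 + 279120)*(260378 - 32468) = 125103*227910 = 28512224730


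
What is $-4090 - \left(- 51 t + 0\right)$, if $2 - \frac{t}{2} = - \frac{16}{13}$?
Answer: $- \frac{48886}{13} \approx -3760.5$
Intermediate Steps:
$t = \frac{84}{13}$ ($t = 4 - 2 \left(- \frac{16}{13}\right) = 4 - 2 \left(\left(-16\right) \frac{1}{13}\right) = 4 - - \frac{32}{13} = 4 + \frac{32}{13} = \frac{84}{13} \approx 6.4615$)
$-4090 - \left(- 51 t + 0\right) = -4090 - \left(\left(-51\right) \frac{84}{13} + 0\right) = -4090 - \left(- \frac{4284}{13} + 0\right) = -4090 - - \frac{4284}{13} = -4090 + \frac{4284}{13} = - \frac{48886}{13}$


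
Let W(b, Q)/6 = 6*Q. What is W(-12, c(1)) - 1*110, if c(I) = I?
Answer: -74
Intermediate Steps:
W(b, Q) = 36*Q (W(b, Q) = 6*(6*Q) = 36*Q)
W(-12, c(1)) - 1*110 = 36*1 - 1*110 = 36 - 110 = -74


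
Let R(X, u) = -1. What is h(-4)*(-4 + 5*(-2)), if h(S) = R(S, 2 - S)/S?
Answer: -7/2 ≈ -3.5000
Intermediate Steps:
h(S) = -1/S
h(-4)*(-4 + 5*(-2)) = (-1/(-4))*(-4 + 5*(-2)) = (-1*(-1/4))*(-4 - 10) = (1/4)*(-14) = -7/2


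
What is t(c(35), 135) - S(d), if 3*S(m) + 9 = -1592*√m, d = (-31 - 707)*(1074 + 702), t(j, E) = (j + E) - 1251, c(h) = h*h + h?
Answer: 147 + 6368*I*√9102 ≈ 147.0 + 6.0754e+5*I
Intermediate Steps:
c(h) = h + h² (c(h) = h² + h = h + h²)
t(j, E) = -1251 + E + j (t(j, E) = (E + j) - 1251 = -1251 + E + j)
d = -1310688 (d = -738*1776 = -1310688)
S(m) = -3 - 1592*√m/3 (S(m) = -3 + (-1592*√m)/3 = -3 - 1592*√m/3)
t(c(35), 135) - S(d) = (-1251 + 135 + 35*(1 + 35)) - (-3 - 6368*I*√9102) = (-1251 + 135 + 35*36) - (-3 - 6368*I*√9102) = (-1251 + 135 + 1260) - (-3 - 6368*I*√9102) = 144 + (3 + 6368*I*√9102) = 147 + 6368*I*√9102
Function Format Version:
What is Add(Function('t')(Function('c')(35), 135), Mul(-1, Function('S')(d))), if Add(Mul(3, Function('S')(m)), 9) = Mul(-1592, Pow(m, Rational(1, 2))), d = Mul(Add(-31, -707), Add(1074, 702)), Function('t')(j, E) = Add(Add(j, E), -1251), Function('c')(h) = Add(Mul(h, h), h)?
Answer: Add(147, Mul(6368, I, Pow(9102, Rational(1, 2)))) ≈ Add(147.00, Mul(6.0754e+5, I))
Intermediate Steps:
Function('c')(h) = Add(h, Pow(h, 2)) (Function('c')(h) = Add(Pow(h, 2), h) = Add(h, Pow(h, 2)))
Function('t')(j, E) = Add(-1251, E, j) (Function('t')(j, E) = Add(Add(E, j), -1251) = Add(-1251, E, j))
d = -1310688 (d = Mul(-738, 1776) = -1310688)
Function('S')(m) = Add(-3, Mul(Rational(-1592, 3), Pow(m, Rational(1, 2)))) (Function('S')(m) = Add(-3, Mul(Rational(1, 3), Mul(-1592, Pow(m, Rational(1, 2))))) = Add(-3, Mul(Rational(-1592, 3), Pow(m, Rational(1, 2)))))
Add(Function('t')(Function('c')(35), 135), Mul(-1, Function('S')(d))) = Add(Add(-1251, 135, Mul(35, Add(1, 35))), Mul(-1, Add(-3, Mul(Rational(-1592, 3), Pow(-1310688, Rational(1, 2)))))) = Add(Add(-1251, 135, Mul(35, 36)), Mul(-1, Add(-3, Mul(Rational(-1592, 3), Mul(12, I, Pow(9102, Rational(1, 2))))))) = Add(Add(-1251, 135, 1260), Mul(-1, Add(-3, Mul(-6368, I, Pow(9102, Rational(1, 2)))))) = Add(144, Add(3, Mul(6368, I, Pow(9102, Rational(1, 2))))) = Add(147, Mul(6368, I, Pow(9102, Rational(1, 2))))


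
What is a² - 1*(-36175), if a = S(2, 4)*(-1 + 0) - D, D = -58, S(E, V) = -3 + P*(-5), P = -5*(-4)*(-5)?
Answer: 228896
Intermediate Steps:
P = -100 (P = 20*(-5) = -100)
S(E, V) = 497 (S(E, V) = -3 - 100*(-5) = -3 + 500 = 497)
a = -439 (a = 497*(-1 + 0) - 1*(-58) = 497*(-1) + 58 = -497 + 58 = -439)
a² - 1*(-36175) = (-439)² - 1*(-36175) = 192721 + 36175 = 228896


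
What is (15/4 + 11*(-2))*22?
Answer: -803/2 ≈ -401.50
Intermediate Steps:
(15/4 + 11*(-2))*22 = (15*(1/4) - 22)*22 = (15/4 - 22)*22 = -73/4*22 = -803/2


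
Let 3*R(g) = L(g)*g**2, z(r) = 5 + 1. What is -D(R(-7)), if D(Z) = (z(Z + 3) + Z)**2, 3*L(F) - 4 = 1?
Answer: -89401/81 ≈ -1103.7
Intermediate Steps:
L(F) = 5/3 (L(F) = 4/3 + (1/3)*1 = 4/3 + 1/3 = 5/3)
z(r) = 6
R(g) = 5*g**2/9 (R(g) = (5*g**2/3)/3 = 5*g**2/9)
D(Z) = (6 + Z)**2
-D(R(-7)) = -(6 + (5/9)*(-7)**2)**2 = -(6 + (5/9)*49)**2 = -(6 + 245/9)**2 = -(299/9)**2 = -1*89401/81 = -89401/81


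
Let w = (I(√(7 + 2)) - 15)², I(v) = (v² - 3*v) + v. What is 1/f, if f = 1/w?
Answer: 144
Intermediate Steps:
I(v) = v² - 2*v
w = 144 (w = (√(7 + 2)*(-2 + √(7 + 2)) - 15)² = (√9*(-2 + √9) - 15)² = (3*(-2 + 3) - 15)² = (3*1 - 15)² = (3 - 15)² = (-12)² = 144)
f = 1/144 ≈ 0.0069444
1/f = 1/(1/144) = 144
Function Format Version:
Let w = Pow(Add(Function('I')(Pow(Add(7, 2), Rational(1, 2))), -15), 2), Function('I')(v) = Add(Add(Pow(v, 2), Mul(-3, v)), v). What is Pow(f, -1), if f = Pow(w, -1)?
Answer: 144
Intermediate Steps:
Function('I')(v) = Add(Pow(v, 2), Mul(-2, v))
w = 144 (w = Pow(Add(Mul(Pow(Add(7, 2), Rational(1, 2)), Add(-2, Pow(Add(7, 2), Rational(1, 2)))), -15), 2) = Pow(Add(Mul(Pow(9, Rational(1, 2)), Add(-2, Pow(9, Rational(1, 2)))), -15), 2) = Pow(Add(Mul(3, Add(-2, 3)), -15), 2) = Pow(Add(Mul(3, 1), -15), 2) = Pow(Add(3, -15), 2) = Pow(-12, 2) = 144)
f = Rational(1, 144) (f = Pow(144, -1) = Rational(1, 144) ≈ 0.0069444)
Pow(f, -1) = Pow(Rational(1, 144), -1) = 144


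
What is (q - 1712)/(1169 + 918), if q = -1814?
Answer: -3526/2087 ≈ -1.6895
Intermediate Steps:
(q - 1712)/(1169 + 918) = (-1814 - 1712)/(1169 + 918) = -3526/2087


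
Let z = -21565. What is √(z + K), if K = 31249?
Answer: 6*√269 ≈ 98.407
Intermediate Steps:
√(z + K) = √(-21565 + 31249) = √9684 = 6*√269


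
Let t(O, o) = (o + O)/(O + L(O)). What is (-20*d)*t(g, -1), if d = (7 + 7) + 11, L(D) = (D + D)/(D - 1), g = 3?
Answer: -500/3 ≈ -166.67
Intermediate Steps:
L(D) = 2*D/(-1 + D) (L(D) = (2*D)/(-1 + D) = 2*D/(-1 + D))
d = 25 (d = 14 + 11 = 25)
t(O, o) = (O + o)/(O + 2*O/(-1 + O)) (t(O, o) = (o + O)/(O + 2*O/(-1 + O)) = (O + o)/(O + 2*O/(-1 + O)))
(-20*d)*t(g, -1) = (-20*25)*((-1 + 3)*(3 - 1)/(3*(1 + 3))) = -500*2*2/(3*4) = -500*⅓ = -500/3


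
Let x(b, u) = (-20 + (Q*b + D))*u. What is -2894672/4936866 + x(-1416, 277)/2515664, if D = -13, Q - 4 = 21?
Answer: -2533503211687/564522548592 ≈ -4.4879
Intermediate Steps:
Q = 25 (Q = 4 + 21 = 25)
x(b, u) = u*(-33 + 25*b) (x(b, u) = (-20 + (25*b - 13))*u = (-20 + (-13 + 25*b))*u = (-33 + 25*b)*u = u*(-33 + 25*b))
-2894672/4936866 + x(-1416, 277)/2515664 = -2894672/4936866 + (277*(-33 + 25*(-1416)))/2515664 = -2894672*1/4936866 + (277*(-33 - 35400))*(1/2515664) = -131576/224403 + (277*(-35433))*(1/2515664) = -131576/224403 - 9814941*1/2515664 = -131576/224403 - 9814941/2515664 = -2533503211687/564522548592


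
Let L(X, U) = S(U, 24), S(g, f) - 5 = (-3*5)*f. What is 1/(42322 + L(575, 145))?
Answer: 1/41967 ≈ 2.3828e-5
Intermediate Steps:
S(g, f) = 5 - 15*f (S(g, f) = 5 + (-3*5)*f = 5 - 15*f)
L(X, U) = -355 (L(X, U) = 5 - 15*24 = 5 - 360 = -355)
1/(42322 + L(575, 145)) = 1/(42322 - 355) = 1/41967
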